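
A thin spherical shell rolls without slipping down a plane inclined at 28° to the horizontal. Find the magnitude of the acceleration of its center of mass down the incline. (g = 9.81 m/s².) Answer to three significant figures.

The moment of inertia is (2/3)MR², giving k ≡ I/(MR²) = 2/3.
Along the incline Mg sinθ − f = Ma, and torque about the center fR = Iα = kMR²(a/R) gives f = kMa.
Eliminating f: Mg sinθ = (1+k)Ma, so a = g sinθ/(1+k) = 9.81 × sin28° / 1.667 ≈ 2.76 m/s².

a ≈ 2.76 m/s²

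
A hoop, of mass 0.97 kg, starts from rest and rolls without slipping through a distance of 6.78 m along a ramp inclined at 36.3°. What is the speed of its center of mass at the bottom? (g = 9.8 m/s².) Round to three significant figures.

v ≈ 6.27 m/s

The moment of inertia is MR², giving k ≡ I/(MR²) = 1.
The rolling condition ω = v/R makes the rotational term ½I(v/R)² = ½kMv², so KE_total = ½(1+k)Mv² = Mv².
The vertical drop is h = L sinθ = 6.78 × sin36.3° = 4.014 m.
Energy conservation: Mgh = Mv², so v = √(2gh/(1+k)) = √(2 × 9.8 × 4.014 / 2) ≈ 6.27 m/s.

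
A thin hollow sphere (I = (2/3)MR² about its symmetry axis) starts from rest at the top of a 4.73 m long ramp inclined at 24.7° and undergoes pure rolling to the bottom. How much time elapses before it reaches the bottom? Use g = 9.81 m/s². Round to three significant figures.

With I = (2/3)MR², the ratio k = I/(MR²) is 2/3.
Along the incline Mg sinθ − f = Ma, and torque about the center fR = Iα = kMR²(a/R) gives f = kMa.
Hence a = g sinθ/(1+k) = 9.81×sin24.7°/1.667 = 2.46 m/s².
Starting from rest, L = ½at², so t = √(2L/a) = √(2×4.73/2.46) ≈ 1.96 s.

t ≈ 1.96 s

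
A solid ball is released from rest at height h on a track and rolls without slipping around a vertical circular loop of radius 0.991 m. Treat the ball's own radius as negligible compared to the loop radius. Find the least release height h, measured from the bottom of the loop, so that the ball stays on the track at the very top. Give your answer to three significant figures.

Here I = (2/5)MR², so the shape factor k = I/(MR²) = 0.4.
At the top of the loop, the minimum-contact condition is Mg = Mv_top²/r, so v_top² = gr.
With ω = v/R, the kinetic energy at speed v is ½(1+k)Mv² = (7/10)Mv².
Energy conservation from release (height h) to the top (height 2r): Mgh = Mg(2r) + (7/10)M·gr.
Thus h_min = 2r + (1+k)r/2 = r(2 + 1.4/2) = 0.991 × 2.7 ≈ 2.68 m.

h_min ≈ 2.68 m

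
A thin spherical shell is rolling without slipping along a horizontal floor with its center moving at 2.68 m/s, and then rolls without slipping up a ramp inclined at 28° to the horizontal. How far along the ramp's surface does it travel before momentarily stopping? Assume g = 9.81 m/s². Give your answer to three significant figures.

d ≈ 1.30 m

For this body I = (2/3)MR², i.e. k = I/(MR²) = 2/3.
The rolling condition ω = v/R makes the rotational term ½I(v/R)² = ½kMv², so KE_total = ½(1+k)Mv² = (5/6)Mv².
Setting this equal to Mgh gives the vertical rise h = (1+k)v₀²/(2g) = 1.667×2.68²/(2×9.81) = 0.6101 m.
The distance along the slope is d = h/sinθ = 0.6101/sin28° ≈ 1.30 m.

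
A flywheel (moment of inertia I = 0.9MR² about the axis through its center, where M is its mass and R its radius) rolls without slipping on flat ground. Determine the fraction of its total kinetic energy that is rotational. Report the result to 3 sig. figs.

The moment of inertia is 0.9MR², giving k ≡ I/(MR²) = 0.9.
Since ω = v/R, the translational part is ½Mv² and the rotational part is ½I(v/R)² = ½kMv²; the total is ½(1+k)Mv².
The rotational fraction is therefore k/(1+k) = 0.9/1.9 ≈ 0.474.

fraction ≈ 0.474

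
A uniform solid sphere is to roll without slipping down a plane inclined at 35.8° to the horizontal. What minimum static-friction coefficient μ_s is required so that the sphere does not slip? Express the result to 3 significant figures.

μ_min ≈ 0.206

Here I = (2/5)MR², so the shape factor k = I/(MR²) = 0.4.
Newton's second law down the slope: Mg sinθ − f = Ma. The torque equation fR = Iα (with α = a/R) gives f = kMa.
These give a = g sinθ/(1+k) and the required friction f = kMg sinθ/(1+k).
The normal force is N = Mg cosθ, so μ_min = f/N = k tanθ/(1+k).
μ_min = 0.4 × tan35.8° / 1.4 ≈ 0.206.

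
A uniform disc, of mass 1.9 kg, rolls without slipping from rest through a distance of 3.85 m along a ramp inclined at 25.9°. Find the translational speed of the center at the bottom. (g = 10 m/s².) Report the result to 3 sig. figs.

v ≈ 4.74 m/s

Here I = (1/2)MR², so the shape factor k = I/(MR²) = 0.5.
Pure rolling means v = ωR; then KE = ½Mv² + ½I(v/R)² = ½(1+k)Mv² = (3/4)Mv².
The vertical drop is h = L sinθ = 3.85 × sin25.9° = 1.682 m.
Energy conservation: Mgh = (3/4)Mv², so v = √(2gh/(1+k)) = √(2 × 10 × 1.682 / 1.5) ≈ 4.74 m/s.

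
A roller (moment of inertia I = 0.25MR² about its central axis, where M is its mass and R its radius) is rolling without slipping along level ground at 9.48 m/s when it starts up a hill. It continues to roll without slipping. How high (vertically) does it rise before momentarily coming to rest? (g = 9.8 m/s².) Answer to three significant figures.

The moment of inertia is 0.25MR², giving k ≡ I/(MR²) = 0.25.
Pure rolling means v = ωR; then KE = ½Mv² + ½I(v/R)² = ½(1+k)Mv² = (5/8)Mv².
At the top the kinetic energy is zero, so (5/8)Mv₀² = Mgh.
Thus h = (1+k)v₀²/(2g) = 1.25 × 9.48² / (2 × 9.8) ≈ 5.73 m.

h ≈ 5.73 m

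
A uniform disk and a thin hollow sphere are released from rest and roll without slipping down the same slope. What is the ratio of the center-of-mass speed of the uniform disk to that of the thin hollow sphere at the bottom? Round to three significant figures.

v_ratio ≈ 1.05

Each satisfies Mgh = ½(1+k)Mv² with k = I/(MR²), so v ∝ 1/√(1+k).
For the uniform disk k = 0.5; for the thin hollow sphere k = 2/3.
v₁/v₂ = √((1+k₂)/(1+k₁)) = √(1.667/1.5) ≈ 1.05.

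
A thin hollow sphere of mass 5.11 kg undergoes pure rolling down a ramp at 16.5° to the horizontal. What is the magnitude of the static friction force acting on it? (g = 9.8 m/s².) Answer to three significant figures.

The moment of inertia is (2/3)MR², giving k ≡ I/(MR²) = 2/3.
Translational: Mg sinθ − f = Ma. Rotational about the CM: fR = Iα = kMRa, so f = kMa.
Combining, a = g sinθ/(1+k) and f = kMa = kMg sinθ/(1+k).
f = (2/3) × 5.11 × 9.8 × sin16.5° / 1.667 ≈ 5.69 N.

f ≈ 5.69 N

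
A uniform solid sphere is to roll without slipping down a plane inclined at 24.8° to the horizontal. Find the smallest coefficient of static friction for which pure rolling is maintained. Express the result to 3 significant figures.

μ_min ≈ 0.132

Here I = (2/5)MR², so the shape factor k = I/(MR²) = 0.4.
Newton's second law down the slope: Mg sinθ − f = Ma. The torque equation fR = Iα (with α = a/R) gives f = kMa.
These give a = g sinθ/(1+k) and the required friction f = kMg sinθ/(1+k).
The normal force is N = Mg cosθ, so μ_min = f/N = k tanθ/(1+k).
μ_min = 0.4 × tan24.8° / 1.4 ≈ 0.132.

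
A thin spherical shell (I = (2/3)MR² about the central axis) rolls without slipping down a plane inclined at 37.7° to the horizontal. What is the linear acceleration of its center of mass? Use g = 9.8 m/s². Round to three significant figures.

The moment of inertia is (2/3)MR², giving k ≡ I/(MR²) = 2/3.
Along the incline Mg sinθ − f = Ma, and torque about the center fR = Iα = kMR²(a/R) gives f = kMa.
Eliminating f: Mg sinθ = (1+k)Ma, so a = g sinθ/(1+k) = 9.8 × sin37.7° / 1.667 ≈ 3.60 m/s².

a ≈ 3.60 m/s²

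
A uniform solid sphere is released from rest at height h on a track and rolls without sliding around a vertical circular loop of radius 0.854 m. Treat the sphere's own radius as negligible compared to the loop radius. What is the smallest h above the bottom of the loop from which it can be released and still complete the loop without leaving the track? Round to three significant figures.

With I = (2/5)MR², the ratio k = I/(MR²) is 0.4.
At the top, contact is just lost when gravity alone supplies the centripetal force: Mg = Mv_top²/r, i.e. v_top² = gr.
With ω = v/R, the kinetic energy at speed v is ½(1+k)Mv² = (7/10)Mv².
Energy conservation from release (height h) to the top (height 2r): Mgh = Mg(2r) + (7/10)M·gr.
Thus h_min = 2r + (1+k)r/2 = r(2 + 1.4/2) = 0.854 × 2.7 ≈ 2.31 m.

h_min ≈ 2.31 m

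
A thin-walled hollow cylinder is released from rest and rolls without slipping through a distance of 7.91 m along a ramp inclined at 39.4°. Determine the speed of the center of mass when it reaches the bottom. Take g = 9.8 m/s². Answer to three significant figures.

Here I = MR², so the shape factor k = I/(MR²) = 1.
Rolling without slipping gives ω = v/R, so the total kinetic energy is ½Mv² + ½Iω² = ½(1+k)Mv² = Mv².
The vertical drop is h = L sinθ = 7.91 × sin39.4° = 5.021 m.
Energy conservation: Mgh = Mv², so v = √(2gh/(1+k)) = √(2 × 9.8 × 5.021 / 2) ≈ 7.01 m/s.

v ≈ 7.01 m/s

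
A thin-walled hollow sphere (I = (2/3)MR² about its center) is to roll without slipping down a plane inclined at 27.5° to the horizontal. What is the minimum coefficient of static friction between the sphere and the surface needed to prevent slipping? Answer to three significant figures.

μ_min ≈ 0.208

With I = (2/3)MR², the ratio k = I/(MR²) is 2/3.
Newton's second law down the slope: Mg sinθ − f = Ma. The torque equation fR = Iα (with α = a/R) gives f = kMa.
These give a = g sinθ/(1+k) and the required friction f = kMg sinθ/(1+k).
The normal force is N = Mg cosθ, so μ_min = f/N = k tanθ/(1+k).
μ_min = (2/3) × tan27.5° / 1.667 ≈ 0.208.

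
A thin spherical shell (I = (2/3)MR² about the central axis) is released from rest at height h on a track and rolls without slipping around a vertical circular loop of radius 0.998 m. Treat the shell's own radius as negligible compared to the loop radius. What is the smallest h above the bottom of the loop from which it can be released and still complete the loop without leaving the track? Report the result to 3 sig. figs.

h_min ≈ 2.83 m

Here I = (2/3)MR², so the shape factor k = I/(MR²) = 2/3.
At the top, contact is just lost when gravity alone supplies the centripetal force: Mg = Mv_top²/r, i.e. v_top² = gr.
With ω = v/R, the kinetic energy at speed v is ½(1+k)Mv² = (5/6)Mv².
Energy conservation from release (height h) to the top (height 2r): Mgh = Mg(2r) + (5/6)M·gr.
Thus h_min = 2r + (1+k)r/2 = r(2 + 1.667/2) = 0.998 × 2.833 ≈ 2.83 m.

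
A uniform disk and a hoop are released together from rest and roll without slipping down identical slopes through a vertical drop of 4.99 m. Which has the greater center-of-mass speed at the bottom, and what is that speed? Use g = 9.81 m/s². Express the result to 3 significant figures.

the uniform disk, at v ≈ 8.08 m/s

For rolling without slipping, Mgh = ½(1+k)Mv² where k = I/(MR²), so v = √(2gh/(1+k)).
Uniform disk: k = 0.5, giving v = √(2×9.81×4.99/1.5) = 8.079 m/s.
Hoop: k = 1, giving v = √(2×9.81×4.99/2) = 6.997 m/s.
The smaller k wins: the uniform disk, at ≈ 8.08 m/s.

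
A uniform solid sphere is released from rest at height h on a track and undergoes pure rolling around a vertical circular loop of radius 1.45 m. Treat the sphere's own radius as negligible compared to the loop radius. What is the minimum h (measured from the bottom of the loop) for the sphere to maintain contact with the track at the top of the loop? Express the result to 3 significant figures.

The moment of inertia is (2/5)MR², giving k ≡ I/(MR²) = 0.4.
At the top, contact is just lost when gravity alone supplies the centripetal force: Mg = Mv_top²/r, i.e. v_top² = gr.
With ω = v/R, the kinetic energy at speed v is ½(1+k)Mv² = (7/10)Mv².
Energy conservation from release (height h) to the top (height 2r): Mgh = Mg(2r) + (7/10)M·gr.
Thus h_min = 2r + (1+k)r/2 = r(2 + 1.4/2) = 1.45 × 2.7 ≈ 3.92 m.

h_min ≈ 3.92 m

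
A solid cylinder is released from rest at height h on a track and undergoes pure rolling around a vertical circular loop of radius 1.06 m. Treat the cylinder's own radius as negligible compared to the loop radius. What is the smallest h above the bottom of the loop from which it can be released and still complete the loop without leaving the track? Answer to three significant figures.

h_min ≈ 2.92 m

For this body I = (1/2)MR², i.e. k = I/(MR²) = 0.5.
At the top of the loop, the minimum-contact condition is Mg = Mv_top²/r, so v_top² = gr.
With ω = v/R, the kinetic energy at speed v is ½(1+k)Mv² = (3/4)Mv².
Energy conservation from release (height h) to the top (height 2r): Mgh = Mg(2r) + (3/4)M·gr.
Thus h_min = 2r + (1+k)r/2 = r(2 + 1.5/2) = 1.06 × 2.75 ≈ 2.92 m.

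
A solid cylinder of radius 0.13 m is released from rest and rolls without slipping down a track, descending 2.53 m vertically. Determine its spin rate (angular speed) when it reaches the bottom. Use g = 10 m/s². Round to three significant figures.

ω ≈ 44.7 rad/s

For this body I = (1/2)MR², i.e. k = I/(MR²) = 0.5.
Rolling without slipping gives ω = v/R, so the total kinetic energy is ½Mv² + ½Iω² = ½(1+k)Mv² = (3/4)Mv².
Energy conservation Mgh = ½(1+k)Mv² gives v = √(2gh/(1+k)) = √(2 × 10 × 2.53 / 1.5) = 5.808 m/s.
Then ω = v/R = 5.808 / 0.13 ≈ 44.7 rad/s.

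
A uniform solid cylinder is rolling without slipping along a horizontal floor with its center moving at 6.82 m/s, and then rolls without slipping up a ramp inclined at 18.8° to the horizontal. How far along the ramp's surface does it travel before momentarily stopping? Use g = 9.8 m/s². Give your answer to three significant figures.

The moment of inertia is (1/2)MR², giving k ≡ I/(MR²) = 0.5.
The rolling condition ω = v/R makes the rotational term ½I(v/R)² = ½kMv², so KE_total = ½(1+k)Mv² = (3/4)Mv².
Setting this equal to Mgh gives the vertical rise h = (1+k)v₀²/(2g) = 1.5×6.82²/(2×9.8) = 3.56 m.
Along the incline, d = h/sinθ = 3.56/sin18.8° ≈ 11.0 m.

d ≈ 11.0 m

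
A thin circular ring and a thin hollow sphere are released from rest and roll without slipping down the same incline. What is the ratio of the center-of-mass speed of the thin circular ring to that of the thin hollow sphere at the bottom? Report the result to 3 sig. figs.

v_ratio ≈ 0.913

Each satisfies Mgh = ½(1+k)Mv² with k = I/(MR²), so v ∝ 1/√(1+k).
For the thin circular ring k = 1; for the thin hollow sphere k = 2/3.
v₁/v₂ = √((1+k₂)/(1+k₁)) = √(1.667/2) ≈ 0.913.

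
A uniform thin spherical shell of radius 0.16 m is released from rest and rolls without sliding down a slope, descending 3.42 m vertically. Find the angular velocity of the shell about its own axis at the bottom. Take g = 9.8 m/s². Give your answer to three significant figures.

Here I = (2/3)MR², so the shape factor k = I/(MR²) = 2/3.
Pure rolling means v = ωR; then KE = ½Mv² + ½I(v/R)² = ½(1+k)Mv² = (5/6)Mv².
Energy conservation Mgh = ½(1+k)Mv² gives v = √(2gh/(1+k)) = √(2 × 9.8 × 3.42 / 1.667) = 6.342 m/s.
Then ω = v/R = 6.342 / 0.16 ≈ 39.6 rad/s.

ω ≈ 39.6 rad/s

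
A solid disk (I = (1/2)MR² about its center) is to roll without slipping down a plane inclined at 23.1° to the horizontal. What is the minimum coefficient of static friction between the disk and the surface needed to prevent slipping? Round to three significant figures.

For this body I = (1/2)MR², i.e. k = I/(MR²) = 0.5.
Newton's second law down the slope: Mg sinθ − f = Ma. The torque equation fR = Iα (with α = a/R) gives f = kMa.
These give a = g sinθ/(1+k) and the required friction f = kMg sinθ/(1+k).
With N = Mg cosθ, the no-slip condition f ≤ μN gives μ_min = f/N = k tanθ/(1+k).
μ_min = 0.5 × tan23.1° / 1.5 ≈ 0.142.

μ_min ≈ 0.142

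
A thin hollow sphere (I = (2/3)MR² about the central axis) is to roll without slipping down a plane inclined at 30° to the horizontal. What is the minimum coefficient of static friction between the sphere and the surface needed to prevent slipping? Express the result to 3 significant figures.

With I = (2/3)MR², the ratio k = I/(MR²) is 2/3.
Translational: Mg sinθ − f = Ma. Rotational about the CM: fR = Iα = kMRa, so f = kMa.
These give a = g sinθ/(1+k) and the required friction f = kMg sinθ/(1+k).
The normal force is N = Mg cosθ, so μ_min = f/N = k tanθ/(1+k).
μ_min = (2/3) × tan30° / 1.667 ≈ 0.231.

μ_min ≈ 0.231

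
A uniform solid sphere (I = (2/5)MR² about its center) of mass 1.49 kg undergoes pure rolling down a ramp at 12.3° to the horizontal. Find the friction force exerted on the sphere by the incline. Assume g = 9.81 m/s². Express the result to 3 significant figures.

f ≈ 0.890 N

With I = (2/5)MR², the ratio k = I/(MR²) is 0.4.
Translational: Mg sinθ − f = Ma. Rotational about the CM: fR = Iα = kMRa, so f = kMa.
Combining, a = g sinθ/(1+k) and f = kMa = kMg sinθ/(1+k).
f = 0.4 × 1.49 × 9.81 × sin12.3° / 1.4 ≈ 0.890 N.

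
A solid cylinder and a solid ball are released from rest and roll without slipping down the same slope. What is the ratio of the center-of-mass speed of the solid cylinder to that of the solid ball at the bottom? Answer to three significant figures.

Each satisfies Mgh = ½(1+k)Mv² with k = I/(MR²), so v ∝ 1/√(1+k).
For the solid cylinder k = 0.5; for the solid ball k = 0.4.
v₁/v₂ = √((1+k₂)/(1+k₁)) = √(1.4/1.5) ≈ 0.966.

v_ratio ≈ 0.966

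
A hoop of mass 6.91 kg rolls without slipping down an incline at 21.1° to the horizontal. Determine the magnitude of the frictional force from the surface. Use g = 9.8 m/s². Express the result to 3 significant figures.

f ≈ 12.2 N

With I = MR², the ratio k = I/(MR²) is 1.
Along the incline Mg sinθ − f = Ma, and torque about the center fR = Iα = kMR²(a/R) gives f = kMa.
Combining, a = g sinθ/(1+k) and f = kMa = kMg sinθ/(1+k).
f = 1 × 6.91 × 9.8 × sin21.1° / 2 ≈ 12.2 N.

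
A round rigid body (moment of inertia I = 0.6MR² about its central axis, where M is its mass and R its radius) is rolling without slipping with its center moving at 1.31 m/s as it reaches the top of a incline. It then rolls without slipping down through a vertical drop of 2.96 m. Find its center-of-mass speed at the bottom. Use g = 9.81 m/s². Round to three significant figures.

The moment of inertia is 0.6MR², giving k ≡ I/(MR²) = 0.6.
The rolling condition ω = v/R makes the rotational term ½I(v/R)² = ½kMv², so KE_total = ½(1+k)Mv² = (4/5)Mv².
Conserving energy between top and bottom: (4/5)Mv² = (4/5)Mv₀² + Mgh, hence v² = v₀² + 2gh/(1+k).
v = √(1.31² + 2×9.81×2.96/1.6) = √38.01 ≈ 6.17 m/s.

v ≈ 6.17 m/s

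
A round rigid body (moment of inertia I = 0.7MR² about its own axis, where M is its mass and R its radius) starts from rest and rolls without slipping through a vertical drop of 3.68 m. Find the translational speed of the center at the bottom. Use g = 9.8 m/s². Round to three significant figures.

v ≈ 6.51 m/s

With I = 0.7MR², the ratio k = I/(MR²) is 0.7.
Since it rolls without slipping, ω = v/R and KE = ½Mv² + ½Iω² = ½(1+k)Mv² = (17/20)Mv².
Energy conservation: Mgh = (17/20)Mv², so v = √(2gh/(1+k)) = √(2 × 9.8 × 3.68 / 1.7) ≈ 6.51 m/s.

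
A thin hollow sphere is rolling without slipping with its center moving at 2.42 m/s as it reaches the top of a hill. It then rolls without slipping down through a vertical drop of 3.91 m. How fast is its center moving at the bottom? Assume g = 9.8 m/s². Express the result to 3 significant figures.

Here I = (2/3)MR², so the shape factor k = I/(MR²) = 2/3.
Pure rolling means v = ωR; then KE = ½Mv² + ½I(v/R)² = ½(1+k)Mv² = (5/6)Mv².
Conserving energy between top and bottom: (5/6)Mv² = (5/6)Mv₀² + Mgh, hence v² = v₀² + 2gh/(1+k).
v = √(2.42² + 2×9.8×3.91/1.667) = √51.84 ≈ 7.20 m/s.

v ≈ 7.20 m/s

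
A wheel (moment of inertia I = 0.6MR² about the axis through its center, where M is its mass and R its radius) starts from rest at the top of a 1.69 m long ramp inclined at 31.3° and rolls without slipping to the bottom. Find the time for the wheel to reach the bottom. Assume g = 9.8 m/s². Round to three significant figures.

With I = 0.6MR², the ratio k = I/(MR²) is 0.6.
Newton's second law down the slope: Mg sinθ − f = Ma. The torque equation fR = Iα (with α = a/R) gives f = kMa.
Hence a = g sinθ/(1+k) = 9.8×sin31.3°/1.6 = 3.182 m/s².
With constant a from rest, t = √(2L/a) = √(2·1.69/3.182) ≈ 1.03 s.

t ≈ 1.03 s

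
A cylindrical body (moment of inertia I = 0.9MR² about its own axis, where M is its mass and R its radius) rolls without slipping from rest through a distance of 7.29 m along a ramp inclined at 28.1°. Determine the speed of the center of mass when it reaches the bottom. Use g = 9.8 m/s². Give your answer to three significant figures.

Here I = 0.9MR², so the shape factor k = I/(MR²) = 0.9.
Pure rolling means v = ωR; then KE = ½Mv² + ½I(v/R)² = ½(1+k)Mv² = (19/20)Mv².
The vertical drop is h = L sinθ = 7.29 × sin28.1° = 3.434 m.
Setting Mgh = (19/20)Mv² gives v = √(2gh/(1+k)) = √(2·9.8·3.434/1.9) ≈ 5.95 m/s.

v ≈ 5.95 m/s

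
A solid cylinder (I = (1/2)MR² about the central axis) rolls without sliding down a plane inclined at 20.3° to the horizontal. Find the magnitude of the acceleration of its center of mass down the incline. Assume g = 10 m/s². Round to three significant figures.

For this body I = (1/2)MR², i.e. k = I/(MR²) = 0.5.
Translational: Mg sinθ − f = Ma. Rotational about the CM: fR = Iα = kMRa, so f = kMa.
Eliminating f: Mg sinθ = (1+k)Ma, so a = g sinθ/(1+k) = 10 × sin20.3° / 1.5 ≈ 2.31 m/s².

a ≈ 2.31 m/s²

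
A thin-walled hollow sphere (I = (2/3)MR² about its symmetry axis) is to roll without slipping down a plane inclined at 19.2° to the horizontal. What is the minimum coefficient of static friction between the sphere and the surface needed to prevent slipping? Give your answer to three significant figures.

Here I = (2/3)MR², so the shape factor k = I/(MR²) = 2/3.
Newton's second law down the slope: Mg sinθ − f = Ma. The torque equation fR = Iα (with α = a/R) gives f = kMa.
These give a = g sinθ/(1+k) and the required friction f = kMg sinθ/(1+k).
With N = Mg cosθ, the no-slip condition f ≤ μN gives μ_min = f/N = k tanθ/(1+k).
μ_min = (2/3) × tan19.2° / 1.667 ≈ 0.139.

μ_min ≈ 0.139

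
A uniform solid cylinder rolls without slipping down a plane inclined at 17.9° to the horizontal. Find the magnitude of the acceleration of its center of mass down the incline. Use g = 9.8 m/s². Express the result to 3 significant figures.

a ≈ 2.01 m/s²

With I = (1/2)MR², the ratio k = I/(MR²) is 0.5.
Newton's second law down the slope: Mg sinθ − f = Ma. The torque equation fR = Iα (with α = a/R) gives f = kMa.
Eliminating f: Mg sinθ = (1+k)Ma, so a = g sinθ/(1+k) = 9.8 × sin17.9° / 1.5 ≈ 2.01 m/s².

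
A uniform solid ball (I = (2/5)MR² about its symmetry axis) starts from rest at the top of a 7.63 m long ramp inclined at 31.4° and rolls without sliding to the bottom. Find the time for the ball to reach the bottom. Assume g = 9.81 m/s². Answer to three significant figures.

t ≈ 2.04 s

The moment of inertia is (2/5)MR², giving k ≡ I/(MR²) = 0.4.
Newton's second law down the slope: Mg sinθ − f = Ma. The torque equation fR = Iα (with α = a/R) gives f = kMa.
Hence a = g sinθ/(1+k) = 9.81×sin31.4°/1.4 = 3.651 m/s².
With constant a from rest, t = √(2L/a) = √(2·7.63/3.651) ≈ 2.04 s.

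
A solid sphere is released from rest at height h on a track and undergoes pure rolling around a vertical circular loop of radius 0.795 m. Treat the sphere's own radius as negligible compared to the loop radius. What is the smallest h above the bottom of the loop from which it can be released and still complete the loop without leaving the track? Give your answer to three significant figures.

Here I = (2/5)MR², so the shape factor k = I/(MR²) = 0.4.
At the top of the loop, the minimum-contact condition is Mg = Mv_top²/r, so v_top² = gr.
With ω = v/R, the kinetic energy at speed v is ½(1+k)Mv² = (7/10)Mv².
Energy conservation from release (height h) to the top (height 2r): Mgh = Mg(2r) + (7/10)M·gr.
Thus h_min = 2r + (1+k)r/2 = r(2 + 1.4/2) = 0.795 × 2.7 ≈ 2.15 m.

h_min ≈ 2.15 m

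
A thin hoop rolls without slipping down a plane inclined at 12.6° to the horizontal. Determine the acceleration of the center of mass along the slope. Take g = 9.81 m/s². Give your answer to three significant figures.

With I = MR², the ratio k = I/(MR²) is 1.
Along the incline Mg sinθ − f = Ma, and torque about the center fR = Iα = kMR²(a/R) gives f = kMa.
Eliminating f: Mg sinθ = (1+k)Ma, so a = g sinθ/(1+k) = 9.81 × sin12.6° / 2 ≈ 1.07 m/s².

a ≈ 1.07 m/s²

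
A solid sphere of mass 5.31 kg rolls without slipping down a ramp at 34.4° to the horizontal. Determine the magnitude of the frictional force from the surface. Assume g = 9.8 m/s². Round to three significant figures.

Here I = (2/5)MR², so the shape factor k = I/(MR²) = 0.4.
Newton's second law down the slope: Mg sinθ − f = Ma. The torque equation fR = Iα (with α = a/R) gives f = kMa.
Combining, a = g sinθ/(1+k) and f = kMa = kMg sinθ/(1+k).
f = 0.4 × 5.31 × 9.8 × sin34.4° / 1.4 ≈ 8.40 N.

f ≈ 8.40 N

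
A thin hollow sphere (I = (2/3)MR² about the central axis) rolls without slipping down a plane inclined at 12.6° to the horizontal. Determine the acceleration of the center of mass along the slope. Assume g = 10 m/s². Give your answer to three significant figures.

a ≈ 1.31 m/s²

The moment of inertia is (2/3)MR², giving k ≡ I/(MR²) = 2/3.
Along the incline Mg sinθ − f = Ma, and torque about the center fR = Iα = kMR²(a/R) gives f = kMa.
Eliminating f: Mg sinθ = (1+k)Ma, so a = g sinθ/(1+k) = 10 × sin12.6° / 1.667 ≈ 1.31 m/s².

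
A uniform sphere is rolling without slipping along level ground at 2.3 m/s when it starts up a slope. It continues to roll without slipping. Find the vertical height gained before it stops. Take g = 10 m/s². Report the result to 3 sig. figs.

h ≈ 0.370 m

Here I = (2/5)MR², so the shape factor k = I/(MR²) = 0.4.
Rolling without slipping gives ω = v/R, so the total kinetic energy is ½Mv² + ½Iω² = ½(1+k)Mv² = (7/10)Mv².
At the top the kinetic energy is zero, so (7/10)Mv₀² = Mgh.
Thus h = (1+k)v₀²/(2g) = 1.4 × 2.3² / (2 × 10) ≈ 0.370 m.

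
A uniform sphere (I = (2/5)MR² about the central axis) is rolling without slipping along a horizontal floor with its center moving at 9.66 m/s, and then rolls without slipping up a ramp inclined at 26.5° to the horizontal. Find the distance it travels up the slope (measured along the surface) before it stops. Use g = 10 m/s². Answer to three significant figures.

d ≈ 14.6 m

With I = (2/5)MR², the ratio k = I/(MR²) is 0.4.
The rolling condition ω = v/R makes the rotational term ½I(v/R)² = ½kMv², so KE_total = ½(1+k)Mv² = (7/10)Mv².
Setting this equal to Mgh gives the vertical rise h = (1+k)v₀²/(2g) = 1.4×9.66²/(2×10) = 6.532 m.
The distance along the slope is d = h/sinθ = 6.532/sin26.5° ≈ 14.6 m.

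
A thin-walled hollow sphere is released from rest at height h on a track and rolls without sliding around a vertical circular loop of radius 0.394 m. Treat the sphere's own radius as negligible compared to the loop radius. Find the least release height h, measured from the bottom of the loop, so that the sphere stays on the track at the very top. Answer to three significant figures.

Here I = (2/3)MR², so the shape factor k = I/(MR²) = 2/3.
At the top of the loop, the minimum-contact condition is Mg = Mv_top²/r, so v_top² = gr.
With ω = v/R, the kinetic energy at speed v is ½(1+k)Mv² = (5/6)Mv².
Energy conservation from release (height h) to the top (height 2r): Mgh = Mg(2r) + (5/6)M·gr.
Thus h_min = 2r + (1+k)r/2 = r(2 + 1.667/2) = 0.394 × 2.833 ≈ 1.12 m.

h_min ≈ 1.12 m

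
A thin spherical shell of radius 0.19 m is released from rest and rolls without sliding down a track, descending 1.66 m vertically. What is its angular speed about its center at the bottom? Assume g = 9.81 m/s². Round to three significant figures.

With I = (2/3)MR², the ratio k = I/(MR²) is 2/3.
Since it rolls without slipping, ω = v/R and KE = ½Mv² + ½Iω² = ½(1+k)Mv² = (5/6)Mv².
Energy conservation Mgh = ½(1+k)Mv² gives v = √(2gh/(1+k)) = √(2 × 9.81 × 1.66 / 1.667) = 4.421 m/s.
The angular speed follows from ω = v/R = 4.421/0.19 ≈ 23.3 rad/s.

ω ≈ 23.3 rad/s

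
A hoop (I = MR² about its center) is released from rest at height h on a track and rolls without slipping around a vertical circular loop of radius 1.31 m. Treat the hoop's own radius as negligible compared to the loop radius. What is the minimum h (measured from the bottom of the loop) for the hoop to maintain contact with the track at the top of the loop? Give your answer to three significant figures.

Here I = MR², so the shape factor k = I/(MR²) = 1.
At the top, contact is just lost when gravity alone supplies the centripetal force: Mg = Mv_top²/r, i.e. v_top² = gr.
With ω = v/R, the kinetic energy at speed v is ½(1+k)Mv² = Mv².
Energy conservation from release (height h) to the top (height 2r): Mgh = Mg(2r) + M·gr.
Thus h_min = 2r + (1+k)r/2 = r(2 + 2/2) = 1.31 × 3 ≈ 3.93 m.

h_min ≈ 3.93 m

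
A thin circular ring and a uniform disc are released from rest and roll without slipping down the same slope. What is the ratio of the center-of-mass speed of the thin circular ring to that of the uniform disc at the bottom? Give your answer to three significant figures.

Each satisfies Mgh = ½(1+k)Mv² with k = I/(MR²), so v ∝ 1/√(1+k).
For the thin circular ring k = 1; for the uniform disc k = 0.5.
v₁/v₂ = √((1+k₂)/(1+k₁)) = √(1.5/2) ≈ 0.866.

v_ratio ≈ 0.866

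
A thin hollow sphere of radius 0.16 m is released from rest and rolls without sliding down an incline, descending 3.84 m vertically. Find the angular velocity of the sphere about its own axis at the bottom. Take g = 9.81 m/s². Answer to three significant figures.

ω ≈ 42.0 rad/s

With I = (2/3)MR², the ratio k = I/(MR²) is 2/3.
Rolling without slipping gives ω = v/R, so the total kinetic energy is ½Mv² + ½Iω² = ½(1+k)Mv² = (5/6)Mv².
Energy conservation Mgh = ½(1+k)Mv² gives v = √(2gh/(1+k)) = √(2 × 9.81 × 3.84 / 1.667) = 6.723 m/s.
The angular speed follows from ω = v/R = 6.723/0.16 ≈ 42.0 rad/s.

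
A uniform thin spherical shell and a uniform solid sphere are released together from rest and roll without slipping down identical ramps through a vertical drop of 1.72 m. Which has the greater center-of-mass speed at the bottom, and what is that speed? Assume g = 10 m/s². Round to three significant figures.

For rolling without slipping, Mgh = ½(1+k)Mv² where k = I/(MR²), so v = √(2gh/(1+k)).
Uniform thin spherical shell: k = 2/3, giving v = √(2×10×1.72/1.667) = 4.543 m/s.
Uniform solid sphere: k = 0.4, giving v = √(2×10×1.72/1.4) = 4.957 m/s.
The smaller k wins: the uniform solid sphere, at ≈ 4.96 m/s.

the uniform solid sphere, at v ≈ 4.96 m/s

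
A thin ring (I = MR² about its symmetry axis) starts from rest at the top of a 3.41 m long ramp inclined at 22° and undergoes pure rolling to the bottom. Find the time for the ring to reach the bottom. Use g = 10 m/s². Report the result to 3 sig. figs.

t ≈ 1.91 s

With I = MR², the ratio k = I/(MR²) is 1.
Along the incline Mg sinθ − f = Ma, and torque about the center fR = Iα = kMR²(a/R) gives f = kMa.
Hence a = g sinθ/(1+k) = 10×sin22°/2 = 1.873 m/s².
With constant a from rest, t = √(2L/a) = √(2·3.41/1.873) ≈ 1.91 s.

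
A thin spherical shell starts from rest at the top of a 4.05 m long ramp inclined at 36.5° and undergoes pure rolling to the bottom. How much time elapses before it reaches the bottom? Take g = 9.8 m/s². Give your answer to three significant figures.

t ≈ 1.52 s

For this body I = (2/3)MR², i.e. k = I/(MR²) = 2/3.
Translational: Mg sinθ − f = Ma. Rotational about the CM: fR = Iα = kMRa, so f = kMa.
Hence a = g sinθ/(1+k) = 9.8×sin36.5°/1.667 = 3.498 m/s².
Starting from rest, L = ½at², so t = √(2L/a) = √(2×4.05/3.498) ≈ 1.52 s.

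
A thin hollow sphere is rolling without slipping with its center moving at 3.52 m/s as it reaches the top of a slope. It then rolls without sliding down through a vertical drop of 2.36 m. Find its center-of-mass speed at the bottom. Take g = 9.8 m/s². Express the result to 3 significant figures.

v ≈ 6.34 m/s

With I = (2/3)MR², the ratio k = I/(MR²) is 2/3.
The rolling condition ω = v/R makes the rotational term ½I(v/R)² = ½kMv², so KE_total = ½(1+k)Mv² = (5/6)Mv².
Energy conservation: (5/6)Mv₀² + Mgh = (5/6)Mv², so v² = v₀² + 2gh/(1+k).
v = √(3.52² + 2×9.8×2.36/1.667) = √40.14 ≈ 6.34 m/s.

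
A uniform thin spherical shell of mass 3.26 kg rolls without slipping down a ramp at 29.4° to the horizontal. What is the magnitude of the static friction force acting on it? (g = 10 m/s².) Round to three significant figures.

With I = (2/3)MR², the ratio k = I/(MR²) is 2/3.
Newton's second law down the slope: Mg sinθ − f = Ma. The torque equation fR = Iα (with α = a/R) gives f = kMa.
Combining, a = g sinθ/(1+k) and f = kMa = kMg sinθ/(1+k).
f = (2/3) × 3.26 × 10 × sin29.4° / 1.667 ≈ 6.40 N.

f ≈ 6.40 N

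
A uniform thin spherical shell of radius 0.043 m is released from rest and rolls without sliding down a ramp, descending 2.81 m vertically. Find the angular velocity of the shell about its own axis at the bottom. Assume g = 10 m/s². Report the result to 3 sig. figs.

For this body I = (2/3)MR², i.e. k = I/(MR²) = 2/3.
Since it rolls without slipping, ω = v/R and KE = ½Mv² + ½Iω² = ½(1+k)Mv² = (5/6)Mv².
Energy conservation Mgh = ½(1+k)Mv² gives v = √(2gh/(1+k)) = √(2 × 10 × 2.81 / 1.667) = 5.807 m/s.
The angular speed follows from ω = v/R = 5.807/0.043 ≈ 135 rad/s.

ω ≈ 135 rad/s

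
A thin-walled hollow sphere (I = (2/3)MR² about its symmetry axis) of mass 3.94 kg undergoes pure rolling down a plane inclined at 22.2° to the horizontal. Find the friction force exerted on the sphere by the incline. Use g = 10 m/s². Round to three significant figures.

f ≈ 5.95 N

The moment of inertia is (2/3)MR², giving k ≡ I/(MR²) = 2/3.
Newton's second law down the slope: Mg sinθ − f = Ma. The torque equation fR = Iα (with α = a/R) gives f = kMa.
Combining, a = g sinθ/(1+k) and f = kMa = kMg sinθ/(1+k).
f = (2/3) × 3.94 × 10 × sin22.2° / 1.667 ≈ 5.95 N.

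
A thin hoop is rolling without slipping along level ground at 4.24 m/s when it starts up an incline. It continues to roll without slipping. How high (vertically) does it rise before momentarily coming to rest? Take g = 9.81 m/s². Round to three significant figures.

With I = MR², the ratio k = I/(MR²) is 1.
Pure rolling means v = ωR; then KE = ½Mv² + ½I(v/R)² = ½(1+k)Mv² = Mv².
At the top the kinetic energy is zero, so Mv₀² = Mgh.
Thus h = (1+k)v₀²/(2g) = 2 × 4.24² / (2 × 9.81) ≈ 1.83 m.

h ≈ 1.83 m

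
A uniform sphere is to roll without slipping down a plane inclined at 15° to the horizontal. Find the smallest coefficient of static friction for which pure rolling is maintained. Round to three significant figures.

μ_min ≈ 0.0766

The moment of inertia is (2/5)MR², giving k ≡ I/(MR²) = 0.4.
Along the incline Mg sinθ − f = Ma, and torque about the center fR = Iα = kMR²(a/R) gives f = kMa.
These give a = g sinθ/(1+k) and the required friction f = kMg sinθ/(1+k).
With N = Mg cosθ, the no-slip condition f ≤ μN gives μ_min = f/N = k tanθ/(1+k).
μ_min = 0.4 × tan15° / 1.4 ≈ 0.0766.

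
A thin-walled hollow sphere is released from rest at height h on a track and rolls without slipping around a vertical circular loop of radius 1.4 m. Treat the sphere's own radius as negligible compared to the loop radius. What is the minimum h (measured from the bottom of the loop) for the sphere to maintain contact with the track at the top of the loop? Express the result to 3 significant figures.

h_min ≈ 3.97 m

With I = (2/3)MR², the ratio k = I/(MR²) is 2/3.
At the top, contact is just lost when gravity alone supplies the centripetal force: Mg = Mv_top²/r, i.e. v_top² = gr.
With ω = v/R, the kinetic energy at speed v is ½(1+k)Mv² = (5/6)Mv².
Energy conservation from release (height h) to the top (height 2r): Mgh = Mg(2r) + (5/6)M·gr.
Thus h_min = 2r + (1+k)r/2 = r(2 + 1.667/2) = 1.4 × 2.833 ≈ 3.97 m.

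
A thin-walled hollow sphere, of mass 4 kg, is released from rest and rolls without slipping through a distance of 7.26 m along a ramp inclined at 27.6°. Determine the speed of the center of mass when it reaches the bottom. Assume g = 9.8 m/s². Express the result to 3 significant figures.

For this body I = (2/3)MR², i.e. k = I/(MR²) = 2/3.
Rolling without slipping gives ω = v/R, so the total kinetic energy is ½Mv² + ½Iω² = ½(1+k)Mv² = (5/6)Mv².
The vertical drop is h = L sinθ = 7.26 × sin27.6° = 3.364 m.
Energy conservation: Mgh = (5/6)Mv², so v = √(2gh/(1+k)) = √(2 × 9.8 × 3.364 / 1.667) ≈ 6.29 m/s.

v ≈ 6.29 m/s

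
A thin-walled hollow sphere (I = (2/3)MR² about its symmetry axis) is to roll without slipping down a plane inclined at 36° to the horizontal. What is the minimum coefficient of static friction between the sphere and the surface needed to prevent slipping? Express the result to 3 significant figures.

μ_min ≈ 0.291

For this body I = (2/3)MR², i.e. k = I/(MR²) = 2/3.
Along the incline Mg sinθ − f = Ma, and torque about the center fR = Iα = kMR²(a/R) gives f = kMa.
These give a = g sinθ/(1+k) and the required friction f = kMg sinθ/(1+k).
The normal force is N = Mg cosθ, so μ_min = f/N = k tanθ/(1+k).
μ_min = (2/3) × tan36° / 1.667 ≈ 0.291.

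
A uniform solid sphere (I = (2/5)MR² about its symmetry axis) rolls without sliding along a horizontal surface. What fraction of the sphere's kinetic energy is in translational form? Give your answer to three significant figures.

For this body I = (2/5)MR², i.e. k = I/(MR²) = 0.4.
With ω = v/R, KE_trans = ½Mv² and KE_rot = ½Iω² = ½kMv², so KE_total = ½(1+k)Mv².
The translational fraction is therefore 1/(1+k) = 1/1.4 ≈ 0.714.

fraction ≈ 0.714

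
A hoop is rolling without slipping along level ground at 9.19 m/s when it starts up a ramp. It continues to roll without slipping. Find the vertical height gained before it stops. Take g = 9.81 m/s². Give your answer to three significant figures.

For this body I = MR², i.e. k = I/(MR²) = 1.
Since it rolls without slipping, ω = v/R and KE = ½Mv² + ½Iω² = ½(1+k)Mv² = Mv².
All of this converts to potential energy at the highest point: Mv₀² = Mgh.
Thus h = (1+k)v₀²/(2g) = 2 × 9.19² / (2 × 9.81) ≈ 8.61 m.

h ≈ 8.61 m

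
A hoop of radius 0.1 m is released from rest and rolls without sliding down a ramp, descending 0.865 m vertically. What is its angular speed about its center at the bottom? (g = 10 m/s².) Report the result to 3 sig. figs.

The moment of inertia is MR², giving k ≡ I/(MR²) = 1.
The rolling condition ω = v/R makes the rotational term ½I(v/R)² = ½kMv², so KE_total = ½(1+k)Mv² = Mv².
Energy conservation Mgh = ½(1+k)Mv² gives v = √(2gh/(1+k)) = √(2 × 10 × 0.865 / 2) = 2.941 m/s.
The angular speed follows from ω = v/R = 2.941/0.1 ≈ 29.4 rad/s.

ω ≈ 29.4 rad/s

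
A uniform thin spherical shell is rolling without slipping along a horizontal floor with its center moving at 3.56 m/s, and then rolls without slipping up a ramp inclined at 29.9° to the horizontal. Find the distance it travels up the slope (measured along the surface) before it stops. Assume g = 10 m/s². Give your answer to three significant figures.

For this body I = (2/3)MR², i.e. k = I/(MR²) = 2/3.
Rolling without slipping gives ω = v/R, so the total kinetic energy is ½Mv² + ½Iω² = ½(1+k)Mv² = (5/6)Mv².
Setting this equal to Mgh gives the vertical rise h = (1+k)v₀²/(2g) = 1.667×3.56²/(2×10) = 1.056 m.
Along the incline, d = h/sinθ = 1.056/sin29.9° ≈ 2.12 m.

d ≈ 2.12 m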